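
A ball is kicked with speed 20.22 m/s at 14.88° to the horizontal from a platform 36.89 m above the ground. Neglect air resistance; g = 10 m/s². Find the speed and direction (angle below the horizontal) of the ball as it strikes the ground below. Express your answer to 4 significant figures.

33.86 m/s at 54.75° below the horizontal

v_x = 20.22 cos 14.88° = 19.542 m/s (constant).
|v_y| at impact = √((5.1924)² + 2×10×36.89) = 27.654 m/s.
Speed = √(19.542² + 27.654²) = 33.86 m/s; angle = arctan(27.654/19.542) = 54.75° below horizontal.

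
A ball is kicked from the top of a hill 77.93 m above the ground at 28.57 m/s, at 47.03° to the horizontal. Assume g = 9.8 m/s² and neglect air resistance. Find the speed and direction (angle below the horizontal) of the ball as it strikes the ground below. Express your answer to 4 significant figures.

48.41 m/s at 66.28° below the horizontal

v_x = 28.57 cos 47.03° = 19.474 m/s (constant).
|v_y| at impact = √((20.905)² + 2×9.8×77.93) = 44.322 m/s.
Speed = √(19.474² + 44.322²) = 48.41 m/s; angle = arctan(44.322/19.474) = 66.28° below horizontal.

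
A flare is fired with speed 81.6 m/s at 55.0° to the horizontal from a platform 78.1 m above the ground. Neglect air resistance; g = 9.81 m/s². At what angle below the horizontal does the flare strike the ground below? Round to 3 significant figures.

58.9°

v_x = 81.6 cos 55.0° = 46.80 m/s.
At impact |v_y| = √(v_y0² + 2 g h) = √(66.84² + 2×9.81×78.1) = 77.46 m/s.
Angle below horizontal = arctan(|v_y| / v_x) = arctan(77.46 / 46.80) = 58.9°.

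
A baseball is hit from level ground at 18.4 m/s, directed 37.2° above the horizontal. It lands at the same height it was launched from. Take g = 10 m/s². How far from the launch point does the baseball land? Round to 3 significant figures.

For level ground, R = v₀² sin(2θ) / g.
sin(2 × 37.2°) = sin 74.40° = 0.9632.
R = (18.4)² × 0.9632 / 10 = 32.6 m.

32.6 m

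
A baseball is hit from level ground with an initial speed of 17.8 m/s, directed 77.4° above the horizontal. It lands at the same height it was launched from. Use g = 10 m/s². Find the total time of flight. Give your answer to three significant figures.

Vertical component: v_y = 17.8 sin 77.4° = 17.37 m/s.
For a projectile landing at launch height, time of flight is t = 2 v_y / g = 2 × 17.37 / 10 = 3.47 s.

3.47 s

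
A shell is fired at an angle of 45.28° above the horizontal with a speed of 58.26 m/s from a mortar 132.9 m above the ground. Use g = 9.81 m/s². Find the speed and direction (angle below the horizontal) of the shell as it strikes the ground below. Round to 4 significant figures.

v_x = 58.26 cos 45.28° = 40.994 m/s (constant).
|v_y| at impact = √((41.397)² + 2×9.81×132.9) = 65.736 m/s.
Speed = √(40.994² + 65.736²) = 77.47 m/s; angle = arctan(65.736/40.994) = 58.05° below horizontal.

77.47 m/s at 58.05° below the horizontal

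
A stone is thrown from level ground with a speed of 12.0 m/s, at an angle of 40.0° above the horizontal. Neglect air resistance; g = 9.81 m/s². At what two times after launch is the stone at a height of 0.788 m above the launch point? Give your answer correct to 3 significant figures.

v_y0 = 12.0 sin 40.0° = 7.713 m/s.
Set y = v_y0 t − ½ g t² = 0.788: 4.905 t² − 7.713 t + 0.788 = 0.
t = [7.713 ± √(59.49 − 15.46)] / 9.81 = (7.713 ± 6.636) / 9.81, giving t = 0.110 s or t = 1.46 s.
So the stone is at 0.788 m at t = 0.110 s (rising) and t = 1.46 s (falling).

0.110 s and 1.46 s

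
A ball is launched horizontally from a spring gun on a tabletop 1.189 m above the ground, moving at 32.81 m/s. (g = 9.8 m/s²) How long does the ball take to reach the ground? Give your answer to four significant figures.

The horizontal speed doesn't affect the fall. With v_y0 = 0, h = ½ g t².
t = √(2 × 1.189 / 9.8) = √0.24265 = 0.4926 s.

0.4926 s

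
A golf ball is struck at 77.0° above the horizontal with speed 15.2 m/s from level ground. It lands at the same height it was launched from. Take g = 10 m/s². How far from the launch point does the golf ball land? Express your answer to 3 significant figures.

For level ground, R = v₀² sin(2θ) / g.
sin(2 × 77.0°) = sin 154.0° = 0.4384.
R = (15.2)² × 0.4384 / 10 = 10.1 m.

10.1 m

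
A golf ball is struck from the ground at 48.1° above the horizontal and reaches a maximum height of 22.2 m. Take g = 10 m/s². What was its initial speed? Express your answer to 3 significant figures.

28.3 m/s

At maximum height v_y = 0, so (v₀ sin θ)² = 2 g H.
v₀ sin 48.1° = √(2 × 10 × 22.2) = 21.07 m/s.
v₀ = 21.07 / sin 48.1° = 21.07 / 0.7443 = 28.3 m/s.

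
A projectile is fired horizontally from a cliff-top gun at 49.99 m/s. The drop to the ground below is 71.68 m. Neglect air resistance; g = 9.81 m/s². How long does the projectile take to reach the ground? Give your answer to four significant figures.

The horizontal speed doesn't affect the fall. With v_y0 = 0, h = ½ g t².
t = √(2 × 71.68 / 9.81) = √14.614 = 3.823 s.

3.823 s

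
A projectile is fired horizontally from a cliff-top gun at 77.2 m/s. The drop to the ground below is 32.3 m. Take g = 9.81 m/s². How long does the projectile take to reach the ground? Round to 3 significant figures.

The horizontal speed doesn't affect the fall. With v_y0 = 0, h = ½ g t².
t = √(2 × 32.3 / 9.81) = √6.585 = 2.57 s.

2.57 s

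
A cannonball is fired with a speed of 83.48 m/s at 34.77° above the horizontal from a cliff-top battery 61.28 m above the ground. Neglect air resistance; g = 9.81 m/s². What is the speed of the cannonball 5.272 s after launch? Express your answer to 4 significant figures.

68.70 m/s

v_x = 83.48 cos 34.77° = 68.574 m/s (constant).
v_y(t) = 83.48 sin 34.77° − g t = 47.607 − 9.81 × 5.272 = -4.1113 m/s.
Speed = √(v_x² + v_y²) = √(4702.4 + 16.903) = 68.70 m/s.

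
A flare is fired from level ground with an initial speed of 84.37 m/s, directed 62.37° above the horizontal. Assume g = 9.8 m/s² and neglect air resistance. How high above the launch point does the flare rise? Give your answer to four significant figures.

Vertical component of launch velocity: v_y = 84.37 sin 62.37° = 74.749 m/s.
At the highest point the vertical velocity is zero, so v_y² = 2 g h_max.
h_max = (74.749)² / (2 × 9.8) = 5587.4 / 19.60 = 285.1 m.

285.1 m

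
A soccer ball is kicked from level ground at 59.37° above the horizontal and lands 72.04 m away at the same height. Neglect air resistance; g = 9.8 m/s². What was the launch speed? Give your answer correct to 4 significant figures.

On level ground, R = v₀² sin(2θ) / g, so v₀ = √(R g / sin 2θ).
sin(2 × 59.37°) = 0.8768.
v₀ = √(72.04 × 9.8 / 0.8768) = √805.19 = 28.38 m/s.

28.38 m/s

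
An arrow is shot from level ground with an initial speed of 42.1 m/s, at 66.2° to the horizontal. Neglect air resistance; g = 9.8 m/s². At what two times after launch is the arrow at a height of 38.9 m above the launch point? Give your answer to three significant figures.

v_y0 = 42.1 sin 66.2° = 38.52 m/s.
Set y = v_y0 t − ½ g t² = 38.9: 4.900 t² − 38.52 t + 38.9 = 0.
t = [38.52 ± √(1484 − 762.4)] / 9.8 = (38.52 ± 26.86) / 9.8, giving t = 1.19 s or t = 6.67 s.
So the arrow is at 38.9 m at t = 1.19 s (rising) and t = 6.67 s (falling).

1.19 s and 6.67 s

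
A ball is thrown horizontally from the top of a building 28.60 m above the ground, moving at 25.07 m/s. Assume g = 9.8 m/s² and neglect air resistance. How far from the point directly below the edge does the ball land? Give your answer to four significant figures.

60.57 m

Initial vertical velocity is zero, so the fall time comes from h = ½ g t²: t = √(2 × 28.60 / 9.8) = 2.4159 s.
Horizontal motion is uniform at 25.07 m/s, so x = 25.07 × 2.4159 = 60.57 m.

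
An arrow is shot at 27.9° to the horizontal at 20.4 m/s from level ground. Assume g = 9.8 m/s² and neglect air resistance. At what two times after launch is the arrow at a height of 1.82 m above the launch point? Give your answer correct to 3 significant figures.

0.214 s and 1.73 s

v_y0 = 20.4 sin 27.9° = 9.546 m/s.
Set y = v_y0 t − ½ g t² = 1.82: 4.900 t² − 9.546 t + 1.82 = 0.
t = [9.546 ± √(91.13 − 35.67)] / 9.8 = (9.546 ± 7.447) / 9.8, giving t = 0.214 s or t = 1.73 s.
So the arrow is at 1.82 m at t = 0.214 s (rising) and t = 1.73 s (falling).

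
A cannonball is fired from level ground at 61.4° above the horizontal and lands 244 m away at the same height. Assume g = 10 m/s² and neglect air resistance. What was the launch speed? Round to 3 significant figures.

53.9 m/s

On level ground, R = v₀² sin(2θ) / g, so v₀ = √(R g / sin 2θ).
sin(2 × 61.4°) = 0.8406.
v₀ = √(244 × 10 / 0.8406) = √2903 = 53.9 m/s.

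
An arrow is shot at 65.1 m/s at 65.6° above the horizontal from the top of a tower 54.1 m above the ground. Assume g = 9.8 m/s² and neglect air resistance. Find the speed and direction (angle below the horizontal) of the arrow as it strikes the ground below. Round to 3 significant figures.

v_x = 65.1 cos 65.6° = 26.89 m/s (constant).
|v_y| at impact = √((59.29)² + 2×9.8×54.1) = 67.64 m/s.
Speed = √(26.89² + 67.64²) = 72.8 m/s; angle = arctan(67.64/26.89) = 68.3° below horizontal.

72.8 m/s at 68.3° below the horizontal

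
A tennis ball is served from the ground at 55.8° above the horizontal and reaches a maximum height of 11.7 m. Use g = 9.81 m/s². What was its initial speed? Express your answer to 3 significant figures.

18.3 m/s

At maximum height v_y = 0, so (v₀ sin θ)² = 2 g H.
v₀ sin 55.8° = √(2 × 9.81 × 11.7) = 15.15 m/s.
v₀ = 15.15 / sin 55.8° = 15.15 / 0.8271 = 18.3 m/s.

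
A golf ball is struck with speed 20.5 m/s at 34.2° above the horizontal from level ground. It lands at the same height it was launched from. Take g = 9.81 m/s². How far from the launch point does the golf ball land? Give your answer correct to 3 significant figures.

For level ground, R = v₀² sin(2θ) / g.
sin(2 × 34.2°) = sin 68.40° = 0.9298.
R = (20.5)² × 0.9298 / 9.81 = 39.8 m.

39.8 m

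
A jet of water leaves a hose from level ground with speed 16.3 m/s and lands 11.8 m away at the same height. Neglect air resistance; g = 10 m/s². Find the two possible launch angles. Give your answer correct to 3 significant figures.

13.2° and 76.8°

Level-ground range: R = v₀² sin(2θ)/g ⇒ sin 2θ = R g / v₀² = 11.8×10/16.3² = 0.4441.
2θ = arcsin(0.4441) = 26.37° or 180° − 26.37° = 153.63°.
So θ = 13.2° or θ = 76.8°.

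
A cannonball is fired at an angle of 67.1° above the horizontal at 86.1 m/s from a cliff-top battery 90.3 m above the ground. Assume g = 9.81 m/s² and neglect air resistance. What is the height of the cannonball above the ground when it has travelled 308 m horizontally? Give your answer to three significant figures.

405 m

v_x = 86.1 cos 67.1° = 33.50 m/s, v_y0 = 86.1 sin 67.1° = 79.31 m/s.
Time to reach x = 308 m: t = x / v_x = 308 / 33.50 = 9.194 s.
y = 90.3 + v_y0 t − ½ g t² = 90.3 + 79.31×9.194 − 4.905×9.194² = 405 m.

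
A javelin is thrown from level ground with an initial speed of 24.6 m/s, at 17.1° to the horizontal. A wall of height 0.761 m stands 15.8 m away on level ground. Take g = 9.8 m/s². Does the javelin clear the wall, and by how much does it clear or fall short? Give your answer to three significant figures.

v_x = 24.6 cos 17.1° = 23.51 m/s; v_y0 = 24.6 sin 17.1° = 7.233 m/s.
Time to reach the wall: t = 15.8 / 23.51 = 0.6721 s.
Height at that point: y = 7.233×0.6721 − 4.900×0.6721² = 2.648 m.
That is 2.648 − 0.761 = 1.89 m above the top of the wall, so the javelin clears it.

Yes — it clears the wall by 1.89 m.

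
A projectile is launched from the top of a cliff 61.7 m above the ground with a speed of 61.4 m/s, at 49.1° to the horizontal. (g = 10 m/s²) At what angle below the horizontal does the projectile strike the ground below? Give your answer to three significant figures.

55.4°

v_x = 61.4 cos 49.1° = 40.20 m/s.
At impact |v_y| = √(v_y0² + 2 g h) = √(46.41² + 2×10×61.7) = 58.21 m/s.
Angle below horizontal = arctan(|v_y| / v_x) = arctan(58.21 / 40.20) = 55.4°.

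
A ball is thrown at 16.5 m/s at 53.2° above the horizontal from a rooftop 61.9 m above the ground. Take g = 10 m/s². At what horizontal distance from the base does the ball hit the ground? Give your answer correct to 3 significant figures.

Components: v_x = 16.5 cos 53.2° = 9.884 m/s, v_y = 16.5 sin 53.2° = 13.21 m/s.
Vertical: 0 = 61.9 + 13.21 t − ½(10) t² ⇒ 5.000 t² − 13.21 t − 61.9 = 0.
t = [13.21 + √(174.5 + 1238)] / 10.00 = 5.079 s.
Horizontal: R = v_x · t = 9.884 × 5.079 = 50.2 m.

50.2 m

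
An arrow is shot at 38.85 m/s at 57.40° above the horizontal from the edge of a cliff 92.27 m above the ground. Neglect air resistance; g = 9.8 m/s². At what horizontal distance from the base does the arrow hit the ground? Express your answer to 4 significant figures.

184.5 m

Components: v_x = 38.85 cos 57.40° = 20.931 m/s, v_y = 38.85 sin 57.40° = 32.729 m/s.
Vertical: 0 = 92.27 + 32.729 t − ½(9.8) t² ⇒ 4.900 t² − 32.729 t − 92.27 = 0.
t = [32.729 + √(1071.2 + 1808.5)] / 9.800 = 8.8155 s.
Horizontal: R = v_x · t = 20.931 × 8.8155 = 184.5 m.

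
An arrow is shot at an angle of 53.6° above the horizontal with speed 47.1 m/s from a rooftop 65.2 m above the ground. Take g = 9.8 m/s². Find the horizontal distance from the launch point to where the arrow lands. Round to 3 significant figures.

257 m

Components: v_x = 47.1 cos 53.6° = 27.95 m/s, v_y = 47.1 sin 53.6° = 37.91 m/s.
Vertical: 0 = 65.2 + 37.91 t − ½(9.8) t² ⇒ 4.900 t² − 37.91 t − 65.2 = 0.
t = [37.91 + √(1437 + 1278)] / 9.800 = 9.185 s.
Horizontal: R = v_x · t = 27.95 × 9.185 = 257 m.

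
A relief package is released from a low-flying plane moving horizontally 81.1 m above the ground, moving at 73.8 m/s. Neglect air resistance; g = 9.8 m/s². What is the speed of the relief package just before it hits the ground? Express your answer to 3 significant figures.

83.9 m/s

Fall time: t = √(2 × 81.1 / 9.8) = 4.068 s.
At impact: v_x = 73.8 m/s (unchanged), v_y = g t = 9.8 × 4.068 = 39.87 m/s.
Speed = √(v_x² + v_y²) = √(5446 + 1590) = 83.9 m/s.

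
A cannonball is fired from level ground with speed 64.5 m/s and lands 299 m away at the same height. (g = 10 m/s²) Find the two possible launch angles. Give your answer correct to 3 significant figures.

23.0° and 67.0°

Level-ground range: R = v₀² sin(2θ)/g ⇒ sin 2θ = R g / v₀² = 299×10/64.5² = 0.7187.
2θ = arcsin(0.7187) = 45.95° or 180° − 45.95° = 134.05°.
So θ = 23.0° or θ = 67.0°.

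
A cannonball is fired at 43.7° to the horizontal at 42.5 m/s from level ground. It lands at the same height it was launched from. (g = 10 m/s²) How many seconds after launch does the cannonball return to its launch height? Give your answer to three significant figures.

5.87 s

Vertical component: v_y = 42.5 sin 43.7° = 29.36 m/s.
For a projectile landing at launch height, time of flight is t = 2 v_y / g = 2 × 29.36 / 10 = 5.87 s.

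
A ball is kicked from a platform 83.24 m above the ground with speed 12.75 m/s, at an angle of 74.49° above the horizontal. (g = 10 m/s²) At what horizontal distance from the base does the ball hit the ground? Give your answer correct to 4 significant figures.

Components: v_x = 12.75 cos 74.49° = 3.4094 m/s, v_y = 12.75 sin 74.49° = 12.286 m/s.
Vertical: 0 = 83.24 + 12.286 t − ½(10) t² ⇒ 5.000 t² − 12.286 t − 83.24 = 0.
t = [12.286 + √(150.95 + 1664.8)] / 10.00 = 5.4898 s.
Horizontal: R = v_x · t = 3.4094 × 5.4898 = 18.72 m.

18.72 m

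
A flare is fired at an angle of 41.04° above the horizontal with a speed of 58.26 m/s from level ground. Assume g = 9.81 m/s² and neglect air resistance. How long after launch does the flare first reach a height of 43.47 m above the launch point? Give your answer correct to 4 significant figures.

v_y0 = 58.26 sin 41.04° = 38.253 m/s.
Set y = v_y0 t − ½ g t² = 43.47: 4.905 t² − 38.253 t + 43.47 = 0.
t = [38.253 ± √(1463.3 − 852.88)] / 9.81 = (38.253 ± 24.707) / 9.81, giving t = 1.381 s or t = 6.418 s.
The flare is on the way up at the first time, so t = 1.381 s.

1.381 s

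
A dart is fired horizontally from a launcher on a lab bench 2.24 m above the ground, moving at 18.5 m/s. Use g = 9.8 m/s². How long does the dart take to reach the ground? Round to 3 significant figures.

The horizontal speed doesn't affect the fall. With v_y0 = 0, h = ½ g t².
t = √(2 × 2.24 / 9.8) = √0.4571 = 0.676 s.

0.676 s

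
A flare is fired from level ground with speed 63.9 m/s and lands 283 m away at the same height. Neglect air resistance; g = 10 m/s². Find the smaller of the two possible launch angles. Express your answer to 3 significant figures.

21.9°

Level-ground range: R = v₀² sin(2θ)/g ⇒ sin 2θ = R g / v₀² = 283×10/63.9² = 0.6931.
2θ = arcsin(0.6931) = 43.88° or 180° − 43.88° = 136.12°.
So θ = 21.9° or θ = 68.1°.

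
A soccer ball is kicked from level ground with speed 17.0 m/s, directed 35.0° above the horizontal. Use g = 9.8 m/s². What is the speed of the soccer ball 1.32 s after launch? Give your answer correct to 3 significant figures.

v_x = 17.0 cos 35.0° = 13.93 m/s (constant).
v_y(t) = 17.0 sin 35.0° − g t = 9.751 − 9.8 × 1.32 = -3.185 m/s.
Speed = √(v_x² + v_y²) = √(194.0 + 10.14) = 14.3 m/s.

14.3 m/s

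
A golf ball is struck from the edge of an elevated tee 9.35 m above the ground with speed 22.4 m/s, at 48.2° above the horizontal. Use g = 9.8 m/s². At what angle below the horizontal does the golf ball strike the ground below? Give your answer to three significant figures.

v_x = 22.4 cos 48.2° = 14.93 m/s.
At impact |v_y| = √(v_y0² + 2 g h) = √(16.70² + 2×9.8×9.35) = 21.50 m/s.
Angle below horizontal = arctan(|v_y| / v_x) = arctan(21.50 / 14.93) = 55.2°.

55.2°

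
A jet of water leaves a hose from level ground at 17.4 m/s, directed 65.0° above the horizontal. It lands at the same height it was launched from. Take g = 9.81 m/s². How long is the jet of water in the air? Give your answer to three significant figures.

3.22 s

Vertical component: v_y = 17.4 sin 65.0° = 15.77 m/s.
For a projectile landing at launch height, time of flight is t = 2 v_y / g = 2 × 15.77 / 9.81 = 3.22 s.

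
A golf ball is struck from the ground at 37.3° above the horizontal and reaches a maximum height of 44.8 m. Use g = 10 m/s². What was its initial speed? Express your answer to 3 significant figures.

At maximum height v_y = 0, so (v₀ sin θ)² = 2 g H.
v₀ sin 37.3° = √(2 × 10 × 44.8) = 29.93 m/s.
v₀ = 29.93 / sin 37.3° = 29.93 / 0.6060 = 49.4 m/s.

49.4 m/s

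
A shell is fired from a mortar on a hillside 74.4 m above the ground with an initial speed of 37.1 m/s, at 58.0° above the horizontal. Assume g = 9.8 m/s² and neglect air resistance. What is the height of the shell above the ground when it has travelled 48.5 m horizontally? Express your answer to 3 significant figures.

v_x = 37.1 cos 58.0° = 19.66 m/s, v_y0 = 37.1 sin 58.0° = 31.46 m/s.
Time to reach x = 48.5 m: t = x / v_x = 48.5 / 19.66 = 2.467 s.
y = 74.4 + v_y0 t − ½ g t² = 74.4 + 31.46×2.467 − 4.900×2.467² = 122 m.

122 m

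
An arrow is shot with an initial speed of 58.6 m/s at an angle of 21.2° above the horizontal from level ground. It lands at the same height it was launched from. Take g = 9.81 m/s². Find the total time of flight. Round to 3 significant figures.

Vertical component: v_y = 58.6 sin 21.2° = 21.19 m/s.
For a projectile landing at launch height, time of flight is t = 2 v_y / g = 2 × 21.19 / 9.81 = 4.32 s.

4.32 s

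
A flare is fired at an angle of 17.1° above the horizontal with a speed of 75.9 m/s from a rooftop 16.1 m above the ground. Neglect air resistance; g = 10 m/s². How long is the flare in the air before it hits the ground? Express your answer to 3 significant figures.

Vertical component: v_y = 75.9 sin 17.1° = 22.32 m/s.
Taking up as positive with launch at y = 16.1 m, landing at y = 0: 0 = 16.1 + 22.32 t − ½(10) t².
Solving 5.000 t² − 22.32 t − 16.1 = 0 gives t = [22.32 + √(22.32² + 4·5.000·16.1)] / 10.00 = 5.10 s.

5.10 s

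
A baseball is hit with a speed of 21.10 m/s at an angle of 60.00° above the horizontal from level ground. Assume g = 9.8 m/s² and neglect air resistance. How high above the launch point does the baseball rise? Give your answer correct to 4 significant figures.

Vertical component of launch velocity: v_y = 21.10 sin 60.00° = 18.273 m/s.
At the highest point the vertical velocity is zero, so v_y² = 2 g h_max.
h_max = (18.273)² / (2 × 9.8) = 333.90 / 19.60 = 17.04 m.

17.04 m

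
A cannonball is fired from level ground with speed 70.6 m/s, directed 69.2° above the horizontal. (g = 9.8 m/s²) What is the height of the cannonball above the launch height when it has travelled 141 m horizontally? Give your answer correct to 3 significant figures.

216 m

v_x = 70.6 cos 69.2° = 25.07 m/s, v_y0 = 70.6 sin 69.2° = 66.00 m/s.
Time to reach x = 141 m: t = x / v_x = 141 / 25.07 = 5.624 s.
y = v_y0 t − ½ g t² = 66.00×5.624 − 4.900×5.624² = 216 m.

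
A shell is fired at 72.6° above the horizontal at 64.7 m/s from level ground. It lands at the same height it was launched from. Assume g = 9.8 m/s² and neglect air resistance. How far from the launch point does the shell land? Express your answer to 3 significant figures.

For level ground, R = v₀² sin(2θ) / g.
sin(2 × 72.6°) = sin 145.2° = 0.5707.
R = (64.7)² × 0.5707 / 9.8 = 244 m.

244 m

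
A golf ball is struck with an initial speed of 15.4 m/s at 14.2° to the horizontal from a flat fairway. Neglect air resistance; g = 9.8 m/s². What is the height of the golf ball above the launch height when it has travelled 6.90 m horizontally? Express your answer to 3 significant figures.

0.699 m

v_x = 15.4 cos 14.2° = 14.93 m/s, v_y0 = 15.4 sin 14.2° = 3.778 m/s.
Time to reach x = 6.90 m: t = x / v_x = 6.90 / 14.93 = 0.4622 s.
y = v_y0 t − ½ g t² = 3.778×0.4622 − 4.900×0.4622² = 0.699 m.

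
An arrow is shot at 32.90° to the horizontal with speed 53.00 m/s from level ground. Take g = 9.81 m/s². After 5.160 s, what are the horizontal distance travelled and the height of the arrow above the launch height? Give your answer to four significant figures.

x = 229.6 m, y = 17.95 m

v_x = 53.00 cos 32.90° = 44.500 m/s; v_y0 = 53.00 sin 32.90° = 28.788 m/s.
x = v_x t = 44.500 × 5.160 = 229.6 m.
y = v_y0 t − ½ g t² = 28.788×5.160 − 4.905×5.160² = 17.95 m.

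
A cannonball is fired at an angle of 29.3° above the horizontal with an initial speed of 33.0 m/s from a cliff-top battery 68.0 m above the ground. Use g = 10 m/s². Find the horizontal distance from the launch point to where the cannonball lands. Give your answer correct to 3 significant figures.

162 m

Components: v_x = 33.0 cos 29.3° = 28.78 m/s, v_y = 33.0 sin 29.3° = 16.15 m/s.
Vertical: 0 = 68.0 + 16.15 t − ½(10) t² ⇒ 5.000 t² − 16.15 t − 68.0 = 0.
t = [16.15 + √(260.8 + 1360)] / 10.00 = 5.641 s.
Horizontal: R = v_x · t = 28.78 × 5.641 = 162 m.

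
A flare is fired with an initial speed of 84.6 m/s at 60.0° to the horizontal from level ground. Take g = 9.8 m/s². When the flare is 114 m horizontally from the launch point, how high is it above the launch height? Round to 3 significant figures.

v_x = 84.6 cos 60.0° = 42.30 m/s, v_y0 = 84.6 sin 60.0° = 73.27 m/s.
Time to reach x = 114 m: t = x / v_x = 114 / 42.30 = 2.695 s.
y = v_y0 t − ½ g t² = 73.27×2.695 − 4.900×2.695² = 162 m.

162 m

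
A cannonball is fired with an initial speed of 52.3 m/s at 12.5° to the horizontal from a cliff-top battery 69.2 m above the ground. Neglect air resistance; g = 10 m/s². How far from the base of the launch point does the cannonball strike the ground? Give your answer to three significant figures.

256 m

Components: v_x = 52.3 cos 12.5° = 51.06 m/s, v_y = 52.3 sin 12.5° = 11.32 m/s.
Vertical: 0 = 69.2 + 11.32 t − ½(10) t² ⇒ 5.000 t² − 11.32 t − 69.2 = 0.
t = [11.32 + √(128.1 + 1384)] / 10.00 = 5.021 s.
Horizontal: R = v_x · t = 51.06 × 5.021 = 256 m.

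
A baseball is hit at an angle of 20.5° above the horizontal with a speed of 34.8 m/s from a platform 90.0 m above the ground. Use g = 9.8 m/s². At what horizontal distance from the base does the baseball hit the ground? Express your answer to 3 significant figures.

186 m

Components: v_x = 34.8 cos 20.5° = 32.60 m/s, v_y = 34.8 sin 20.5° = 12.19 m/s.
Vertical: 0 = 90.0 + 12.19 t − ½(9.8) t² ⇒ 4.900 t² − 12.19 t − 90.0 = 0.
t = [12.19 + √(148.6 + 1764)] / 9.800 = 5.706 s.
Horizontal: R = v_x · t = 32.60 × 5.706 = 186 m.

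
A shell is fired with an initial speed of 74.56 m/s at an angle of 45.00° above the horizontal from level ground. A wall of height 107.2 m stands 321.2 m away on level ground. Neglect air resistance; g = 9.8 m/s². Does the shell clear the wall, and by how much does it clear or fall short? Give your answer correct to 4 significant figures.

Yes — it clears the wall by 32.13 m.

v_x = 74.56 cos 45.00° = 52.722 m/s; v_y0 = 74.56 sin 45.00° = 52.722 m/s.
Time to reach the wall: t = 321.2 / 52.722 = 6.0923 s.
Height at that point: y = 52.722×6.0923 − 4.900×6.0923² = 139.33 m.
That is 139.33 − 107.2 = 32.13 m above the top of the wall, so the shell clears it.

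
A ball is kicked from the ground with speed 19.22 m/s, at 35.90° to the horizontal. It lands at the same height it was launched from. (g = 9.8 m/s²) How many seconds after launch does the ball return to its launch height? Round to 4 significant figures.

Vertical component: v_y = 19.22 sin 35.90° = 11.270 m/s.
For a projectile landing at launch height, time of flight is t = 2 v_y / g = 2 × 11.270 / 9.8 = 2.300 s.

2.300 s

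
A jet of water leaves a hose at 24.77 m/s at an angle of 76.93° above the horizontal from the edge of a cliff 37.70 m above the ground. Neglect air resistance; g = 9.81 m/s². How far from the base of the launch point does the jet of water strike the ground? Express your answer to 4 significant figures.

34.54 m

Components: v_x = 24.77 cos 76.93° = 5.6015 m/s, v_y = 24.77 sin 76.93° = 24.128 m/s.
Vertical: 0 = 37.70 + 24.128 t − ½(9.81) t² ⇒ 4.905 t² − 24.128 t − 37.70 = 0.
t = [24.128 + √(582.16 + 739.67)] / 9.810 = 6.1656 s.
Horizontal: R = v_x · t = 5.6015 × 6.1656 = 34.54 m.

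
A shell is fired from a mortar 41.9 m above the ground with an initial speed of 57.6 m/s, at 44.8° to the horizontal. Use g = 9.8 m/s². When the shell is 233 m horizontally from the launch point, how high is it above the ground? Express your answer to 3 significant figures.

v_x = 57.6 cos 44.8° = 40.87 m/s, v_y0 = 57.6 sin 44.8° = 40.59 m/s.
Time to reach x = 233 m: t = x / v_x = 233 / 40.87 = 5.701 s.
y = 41.9 + v_y0 t − ½ g t² = 41.9 + 40.59×5.701 − 4.900×5.701² = 114 m.

114 m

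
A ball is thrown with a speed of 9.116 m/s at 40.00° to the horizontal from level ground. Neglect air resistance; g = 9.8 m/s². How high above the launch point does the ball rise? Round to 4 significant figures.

Vertical component of launch velocity: v_y = 9.116 sin 40.00° = 5.8597 m/s.
At the highest point the vertical velocity is zero, so v_y² = 2 g h_max.
h_max = (5.8597)² / (2 × 9.8) = 34.336 / 19.60 = 1.752 m.

1.752 m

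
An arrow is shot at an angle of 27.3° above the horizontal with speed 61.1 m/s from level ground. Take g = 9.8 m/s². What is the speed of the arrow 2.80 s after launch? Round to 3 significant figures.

v_x = 61.1 cos 27.3° = 54.29 m/s (constant).
v_y(t) = 61.1 sin 27.3° − g t = 28.02 − 9.8 × 2.80 = 0.5800 m/s.
Speed = √(v_x² + v_y²) = √(2947 + 0.3364) = 54.3 m/s.

54.3 m/s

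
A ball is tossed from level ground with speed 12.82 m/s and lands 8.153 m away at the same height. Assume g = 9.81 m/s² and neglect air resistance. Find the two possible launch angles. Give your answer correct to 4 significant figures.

Level-ground range: R = v₀² sin(2θ)/g ⇒ sin 2θ = R g / v₀² = 8.153×9.81/12.82² = 0.4866.
2θ = arcsin(0.4866) = 29.117° or 180° − 29.117° = 150.883°.
So θ = 14.56° or θ = 75.44°.

14.56° and 75.44°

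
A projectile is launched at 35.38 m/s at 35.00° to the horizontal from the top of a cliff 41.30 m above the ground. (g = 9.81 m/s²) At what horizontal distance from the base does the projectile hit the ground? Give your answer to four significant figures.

Components: v_x = 35.38 cos 35.00° = 28.982 m/s, v_y = 35.38 sin 35.00° = 20.293 m/s.
Vertical: 0 = 41.30 + 20.293 t − ½(9.81) t² ⇒ 4.905 t² − 20.293 t − 41.30 = 0.
t = [20.293 + √(411.81 + 810.31)] / 9.810 = 5.6322 s.
Horizontal: R = v_x · t = 28.982 × 5.6322 = 163.2 m.

163.2 m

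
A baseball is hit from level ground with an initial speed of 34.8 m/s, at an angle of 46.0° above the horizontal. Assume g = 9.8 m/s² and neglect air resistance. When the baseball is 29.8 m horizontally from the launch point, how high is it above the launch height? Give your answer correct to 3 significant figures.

v_x = 34.8 cos 46.0° = 24.17 m/s, v_y0 = 34.8 sin 46.0° = 25.03 m/s.
Time to reach x = 29.8 m: t = x / v_x = 29.8 / 24.17 = 1.233 s.
y = v_y0 t − ½ g t² = 25.03×1.233 − 4.900×1.233² = 23.4 m.

23.4 m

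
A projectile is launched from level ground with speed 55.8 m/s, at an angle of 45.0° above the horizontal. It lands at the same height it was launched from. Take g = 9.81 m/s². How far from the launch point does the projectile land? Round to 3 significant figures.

317 m

For level ground, R = v₀² sin(2θ) / g.
sin(2 × 45.0°) = sin 90.00° = 1.000.
R = (55.8)² × 1.000 / 9.81 = 317 m.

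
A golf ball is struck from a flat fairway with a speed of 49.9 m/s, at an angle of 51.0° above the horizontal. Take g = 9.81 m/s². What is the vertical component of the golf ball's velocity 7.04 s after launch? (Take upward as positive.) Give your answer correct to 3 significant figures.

-30.3 m/s

Initial vertical component: v_y0 = 49.9 sin 51.0° = 38.78 m/s.
v_y(t) = v_y0 − g t = 38.78 − 9.81 × 7.04 = -30.3 m/s.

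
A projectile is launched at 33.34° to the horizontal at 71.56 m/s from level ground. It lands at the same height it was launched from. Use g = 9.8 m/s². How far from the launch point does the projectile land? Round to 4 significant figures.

479.8 m

Components: v_x = 71.56 cos 33.34° = 59.783 m/s, v_y = 71.56 sin 33.34° = 39.330 m/s.
Time of flight (same landing height): t = 2 v_y / g = 2 × 39.330 / 9.8 = 8.0265 s.
Range: R = v_x · t = 59.783 × 8.0265 = 479.8 m.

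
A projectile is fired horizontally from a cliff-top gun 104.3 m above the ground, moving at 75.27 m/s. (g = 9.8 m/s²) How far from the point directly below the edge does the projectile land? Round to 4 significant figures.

347.3 m

Initial vertical velocity is zero, so the fall time comes from h = ½ g t²: t = √(2 × 104.3 / 9.8) = 4.6136 s.
Horizontal motion is uniform at 75.27 m/s, so x = 75.27 × 4.6136 = 347.3 m.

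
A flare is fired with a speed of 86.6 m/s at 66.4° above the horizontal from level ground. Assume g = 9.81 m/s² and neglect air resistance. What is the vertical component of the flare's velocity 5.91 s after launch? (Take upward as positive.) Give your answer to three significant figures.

21.4 m/s

Initial vertical component: v_y0 = 86.6 sin 66.4° = 79.36 m/s.
v_y(t) = v_y0 − g t = 79.36 − 9.81 × 5.91 = 21.4 m/s.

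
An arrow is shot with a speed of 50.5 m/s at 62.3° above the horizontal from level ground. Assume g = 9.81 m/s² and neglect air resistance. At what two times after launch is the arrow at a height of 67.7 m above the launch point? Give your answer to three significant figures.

v_y0 = 50.5 sin 62.3° = 44.71 m/s.
Set y = v_y0 t − ½ g t² = 67.7: 4.905 t² − 44.71 t + 67.7 = 0.
t = [44.71 ± √(1999 − 1328)] / 9.81 = (44.71 ± 25.90) / 9.81, giving t = 1.92 s or t = 7.20 s.
So the arrow is at 67.7 m at t = 1.92 s (rising) and t = 7.20 s (falling).

1.92 s and 7.20 s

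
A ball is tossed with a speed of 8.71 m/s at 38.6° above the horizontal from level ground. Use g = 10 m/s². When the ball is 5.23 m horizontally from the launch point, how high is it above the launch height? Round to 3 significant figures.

1.22 m

v_x = 8.71 cos 38.6° = 6.807 m/s, v_y0 = 8.71 sin 38.6° = 5.434 m/s.
Time to reach x = 5.23 m: t = x / v_x = 5.23 / 6.807 = 0.7683 s.
y = v_y0 t − ½ g t² = 5.434×0.7683 − 5.000×0.7683² = 1.22 m.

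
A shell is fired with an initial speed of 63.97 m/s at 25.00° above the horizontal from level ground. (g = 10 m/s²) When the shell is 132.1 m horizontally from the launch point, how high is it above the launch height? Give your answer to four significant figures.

35.64 m

v_x = 63.97 cos 25.00° = 57.977 m/s, v_y0 = 63.97 sin 25.00° = 27.035 m/s.
Time to reach x = 132.1 m: t = x / v_x = 132.1 / 57.977 = 2.2785 s.
y = v_y0 t − ½ g t² = 27.035×2.2785 − 5.000×2.2785² = 35.64 m.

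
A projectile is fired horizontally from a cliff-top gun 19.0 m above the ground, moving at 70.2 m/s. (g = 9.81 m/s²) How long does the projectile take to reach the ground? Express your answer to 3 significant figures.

1.97 s

The horizontal speed doesn't affect the fall. With v_y0 = 0, h = ½ g t².
t = √(2 × 19.0 / 9.81) = √3.874 = 1.97 s.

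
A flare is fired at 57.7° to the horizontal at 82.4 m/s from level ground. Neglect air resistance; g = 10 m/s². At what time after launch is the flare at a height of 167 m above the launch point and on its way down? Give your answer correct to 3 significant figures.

v_y0 = 82.4 sin 57.7° = 69.65 m/s.
Set y = v_y0 t − ½ g t² = 167: 5.000 t² − 69.65 t + 167 = 0.
t = [69.65 ± √(4851 − 3340)] / 10 = (69.65 ± 38.87) / 10, giving t = 3.08 s or t = 10.9 s.
On the way down corresponds to the larger root: t = 10.9 s.

10.9 s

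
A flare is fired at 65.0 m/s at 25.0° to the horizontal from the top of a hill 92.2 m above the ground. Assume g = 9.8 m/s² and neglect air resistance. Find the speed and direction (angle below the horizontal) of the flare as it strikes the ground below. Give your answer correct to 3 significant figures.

v_x = 65.0 cos 25.0° = 58.91 m/s (constant).
|v_y| at impact = √((27.47)² + 2×9.8×92.2) = 50.61 m/s.
Speed = √(58.91² + 50.61²) = 77.7 m/s; angle = arctan(50.61/58.91) = 40.7° below horizontal.

77.7 m/s at 40.7° below the horizontal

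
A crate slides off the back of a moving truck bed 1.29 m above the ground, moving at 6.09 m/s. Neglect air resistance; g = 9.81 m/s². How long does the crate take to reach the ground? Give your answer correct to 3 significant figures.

The horizontal speed doesn't affect the fall. With v_y0 = 0, h = ½ g t².
t = √(2 × 1.29 / 9.81) = √0.2630 = 0.513 s.

0.513 s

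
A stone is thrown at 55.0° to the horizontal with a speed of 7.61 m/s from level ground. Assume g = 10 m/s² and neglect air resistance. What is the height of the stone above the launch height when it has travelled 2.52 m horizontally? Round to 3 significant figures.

v_x = 7.61 cos 55.0° = 4.365 m/s, v_y0 = 7.61 sin 55.0° = 6.234 m/s.
Time to reach x = 2.52 m: t = x / v_x = 2.52 / 4.365 = 0.5773 s.
y = v_y0 t − ½ g t² = 6.234×0.5773 − 5.000×0.5773² = 1.93 m.

1.93 m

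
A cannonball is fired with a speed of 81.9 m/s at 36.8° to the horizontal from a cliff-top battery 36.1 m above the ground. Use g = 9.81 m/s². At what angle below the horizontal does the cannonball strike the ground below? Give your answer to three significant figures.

40.4°

v_x = 81.9 cos 36.8° = 65.58 m/s.
At impact |v_y| = √(v_y0² + 2 g h) = √(49.06² + 2×9.81×36.1) = 55.81 m/s.
Angle below horizontal = arctan(|v_y| / v_x) = arctan(55.81 / 65.58) = 40.4°.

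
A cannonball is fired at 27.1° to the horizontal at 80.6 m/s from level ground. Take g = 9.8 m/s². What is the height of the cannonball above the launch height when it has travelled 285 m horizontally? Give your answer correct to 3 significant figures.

68.5 m

v_x = 80.6 cos 27.1° = 71.75 m/s, v_y0 = 80.6 sin 27.1° = 36.72 m/s.
Time to reach x = 285 m: t = x / v_x = 285 / 71.75 = 3.972 s.
y = v_y0 t − ½ g t² = 36.72×3.972 − 4.900×3.972² = 68.5 m.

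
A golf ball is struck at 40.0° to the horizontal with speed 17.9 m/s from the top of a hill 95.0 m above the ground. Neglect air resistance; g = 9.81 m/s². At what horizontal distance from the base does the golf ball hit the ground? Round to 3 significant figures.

78.5 m

Components: v_x = 17.9 cos 40.0° = 13.71 m/s, v_y = 17.9 sin 40.0° = 11.51 m/s.
Vertical: 0 = 95.0 + 11.51 t − ½(9.81) t² ⇒ 4.905 t² − 11.51 t − 95.0 = 0.
t = [11.51 + √(132.5 + 1864)] / 9.810 = 5.728 s.
Horizontal: R = v_x · t = 13.71 × 5.728 = 78.5 m.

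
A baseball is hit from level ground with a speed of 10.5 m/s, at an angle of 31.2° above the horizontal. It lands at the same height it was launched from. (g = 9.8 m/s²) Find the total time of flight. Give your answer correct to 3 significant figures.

Vertical component: v_y = 10.5 sin 31.2° = 5.439 m/s.
For a projectile landing at launch height, time of flight is t = 2 v_y / g = 2 × 5.439 / 9.8 = 1.11 s.

1.11 s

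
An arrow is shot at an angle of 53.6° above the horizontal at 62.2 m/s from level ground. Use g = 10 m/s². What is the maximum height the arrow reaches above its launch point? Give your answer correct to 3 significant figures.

125 m

Vertical component of launch velocity: v_y = 62.2 sin 53.6° = 50.06 m/s.
At the highest point the vertical velocity is zero, so v_y² = 2 g h_max.
h_max = (50.06)² / (2 × 10) = 2506 / 20.00 = 125 m.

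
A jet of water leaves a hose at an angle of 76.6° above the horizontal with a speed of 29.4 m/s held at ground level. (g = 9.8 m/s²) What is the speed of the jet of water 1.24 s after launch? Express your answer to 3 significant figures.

17.8 m/s

v_x = 29.4 cos 76.6° = 6.813 m/s (constant).
v_y(t) = 29.4 sin 76.6° − g t = 28.60 − 9.8 × 1.24 = 16.45 m/s.
Speed = √(v_x² + v_y²) = √(46.42 + 270.6) = 17.8 m/s.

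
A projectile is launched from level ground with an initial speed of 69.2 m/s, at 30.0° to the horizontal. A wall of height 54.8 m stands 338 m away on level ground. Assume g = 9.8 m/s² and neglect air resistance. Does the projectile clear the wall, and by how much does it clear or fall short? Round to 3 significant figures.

v_x = 69.2 cos 30.0° = 59.93 m/s; v_y0 = 69.2 sin 30.0° = 34.60 m/s.
Time to reach the wall: t = 338 / 59.93 = 5.640 s.
Height at that point: y = 34.60×5.640 − 4.900×5.640² = 39.28 m.
That is 54.8 − 39.28 = 15.5 m below the top of the wall, so the projectile does not clear it.

No — it falls 15.5 m short of clearing the wall.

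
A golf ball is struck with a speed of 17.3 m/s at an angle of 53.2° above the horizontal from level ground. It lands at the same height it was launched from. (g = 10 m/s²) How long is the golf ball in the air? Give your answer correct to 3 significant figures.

2.77 s

Vertical component: v_y = 17.3 sin 53.2° = 13.85 m/s.
For a projectile landing at launch height, time of flight is t = 2 v_y / g = 2 × 13.85 / 10 = 2.77 s.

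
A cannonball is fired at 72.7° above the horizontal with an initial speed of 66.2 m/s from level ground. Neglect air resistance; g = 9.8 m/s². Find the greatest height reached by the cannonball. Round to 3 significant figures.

204 m

Vertical component of launch velocity: v_y = 66.2 sin 72.7° = 63.21 m/s.
At the highest point the vertical velocity is zero, so v_y² = 2 g h_max.
h_max = (63.21)² / (2 × 9.8) = 3996 / 19.60 = 204 m.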